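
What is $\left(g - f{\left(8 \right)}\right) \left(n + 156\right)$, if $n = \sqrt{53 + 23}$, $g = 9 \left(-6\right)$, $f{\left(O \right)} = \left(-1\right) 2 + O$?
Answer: $-9360 - 120 \sqrt{19} \approx -9883.1$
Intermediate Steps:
$f{\left(O \right)} = -2 + O$
$g = -54$
$n = 2 \sqrt{19}$ ($n = \sqrt{76} = 2 \sqrt{19} \approx 8.7178$)
$\left(g - f{\left(8 \right)}\right) \left(n + 156\right) = \left(-54 - \left(-2 + 8\right)\right) \left(2 \sqrt{19} + 156\right) = \left(-54 - 6\right) \left(156 + 2 \sqrt{19}\right) = - 60 \left(156 + 2 \sqrt{19}\right) = -9360 - 120 \sqrt{19}$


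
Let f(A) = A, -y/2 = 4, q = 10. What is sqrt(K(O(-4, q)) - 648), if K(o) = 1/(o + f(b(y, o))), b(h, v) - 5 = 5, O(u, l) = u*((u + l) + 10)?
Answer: I*sqrt(209958)/18 ≈ 25.456*I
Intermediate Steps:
O(u, l) = u*(10 + l + u) (O(u, l) = u*((l + u) + 10) = u*(10 + l + u))
y = -8 (y = -2*4 = -8)
b(h, v) = 10 (b(h, v) = 5 + 5 = 10)
K(o) = 1/(10 + o) (K(o) = 1/(o + 10) = 1/(10 + o))
sqrt(K(O(-4, q)) - 648) = sqrt(1/(10 - 4*(10 + 10 - 4)) - 648) = sqrt(1/(10 - 4*16) - 648) = sqrt(1/(10 - 64) - 648) = sqrt(1/(-54) - 648) = sqrt(-1/54 - 648) = sqrt(-34993/54) = I*sqrt(209958)/18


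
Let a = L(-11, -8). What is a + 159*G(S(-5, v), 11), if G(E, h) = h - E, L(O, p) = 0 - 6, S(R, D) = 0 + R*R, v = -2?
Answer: -2232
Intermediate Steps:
S(R, D) = R² (S(R, D) = 0 + R² = R²)
L(O, p) = -6
a = -6
a + 159*G(S(-5, v), 11) = -6 + 159*(11 - 1*(-5)²) = -6 + 159*(11 - 1*25) = -6 + 159*(11 - 25) = -6 + 159*(-14) = -6 - 2226 = -2232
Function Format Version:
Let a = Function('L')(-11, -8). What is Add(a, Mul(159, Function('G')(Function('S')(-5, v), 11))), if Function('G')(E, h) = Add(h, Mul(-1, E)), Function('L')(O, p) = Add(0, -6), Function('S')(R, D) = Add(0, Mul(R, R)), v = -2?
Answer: -2232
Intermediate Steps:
Function('S')(R, D) = Pow(R, 2) (Function('S')(R, D) = Add(0, Pow(R, 2)) = Pow(R, 2))
Function('L')(O, p) = -6
a = -6
Add(a, Mul(159, Function('G')(Function('S')(-5, v), 11))) = Add(-6, Mul(159, Add(11, Mul(-1, Pow(-5, 2))))) = Add(-6, Mul(159, Add(11, Mul(-1, 25)))) = Add(-6, Mul(159, Add(11, -25))) = Add(-6, Mul(159, -14)) = Add(-6, -2226) = -2232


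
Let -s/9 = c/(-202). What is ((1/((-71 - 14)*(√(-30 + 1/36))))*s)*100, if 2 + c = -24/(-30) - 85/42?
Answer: -12186*I*√1079/12968501 ≈ -0.030866*I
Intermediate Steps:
c = -677/210 (c = -2 + (-24/(-30) - 85/42) = -2 + (-24*(-1/30) - 85*1/42) = -2 + (⅘ - 85/42) = -2 - 257/210 = -677/210 ≈ -3.2238)
s = -2031/14140 (s = -(-2031)/(70*(-202)) = -(-2031)*(-1)/(70*202) = -9*677/42420 = -2031/14140 ≈ -0.14364)
((1/((-71 - 14)*(√(-30 + 1/36))))*s)*100 = ((1/((-71 - 14)*(√(-30 + 1/36))))*(-2031/14140))*100 = ((1/((-85)*(√(-30 + 1/36))))*(-2031/14140))*100 = (-(-6*I*√1079/1079)/85*(-2031/14140))*100 = (-(-6)*I*√1079/91715*(-2031/14140))*100 = ((6*I*√1079/91715)*(-2031/14140))*100 = -6093*I*√1079/648425050*100 = -12186*I*√1079/12968501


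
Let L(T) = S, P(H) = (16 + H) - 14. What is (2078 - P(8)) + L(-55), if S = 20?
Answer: 2088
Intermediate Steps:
P(H) = 2 + H
L(T) = 20
(2078 - P(8)) + L(-55) = (2078 - (2 + 8)) + 20 = (2078 - 1*10) + 20 = (2078 - 10) + 20 = 2068 + 20 = 2088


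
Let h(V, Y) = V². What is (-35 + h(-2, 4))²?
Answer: 961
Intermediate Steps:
(-35 + h(-2, 4))² = (-35 + (-2)²)² = (-35 + 4)² = (-31)² = 961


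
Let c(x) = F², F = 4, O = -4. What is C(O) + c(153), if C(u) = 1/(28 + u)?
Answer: 385/24 ≈ 16.042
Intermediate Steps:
c(x) = 16 (c(x) = 4² = 16)
C(O) + c(153) = 1/(28 - 4) + 16 = 1/24 + 16 = 385/24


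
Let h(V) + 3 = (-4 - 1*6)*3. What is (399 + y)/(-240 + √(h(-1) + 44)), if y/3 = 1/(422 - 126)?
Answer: -3543210/2130793 - 118107*√11/17046344 ≈ -1.6858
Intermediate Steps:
h(V) = -33 (h(V) = -3 + (-4 - 1*6)*3 = -3 + (-4 - 6)*3 = -3 - 10*3 = -3 - 30 = -33)
y = 3/296 (y = 3/(422 - 126) = 3/296 ≈ 0.010135)
(399 + y)/(-240 + √(h(-1) + 44)) = (399 + 3/296)/(-240 + √(-33 + 44)) = 118107/(296*(-240 + √11))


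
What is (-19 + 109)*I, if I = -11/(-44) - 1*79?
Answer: -14175/2 ≈ -7087.5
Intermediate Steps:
I = -315/4 (I = -11*(-1/44) - 79 = ¼ - 79 = -315/4 ≈ -78.750)
(-19 + 109)*I = (-19 + 109)*(-315/4) = 90*(-315/4) = -14175/2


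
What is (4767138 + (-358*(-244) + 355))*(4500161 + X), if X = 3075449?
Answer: 36778412330450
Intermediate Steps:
(4767138 + (-358*(-244) + 355))*(4500161 + X) = (4767138 + (-358*(-244) + 355))*(4500161 + 3075449) = (4767138 + (87352 + 355))*7575610 = (4767138 + 87707)*7575610 = 4854845*7575610 = 36778412330450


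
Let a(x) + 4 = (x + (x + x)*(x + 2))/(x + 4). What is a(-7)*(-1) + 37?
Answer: 62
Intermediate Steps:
a(x) = -4 + (x + 2*x*(2 + x))/(4 + x) (a(x) = -4 + (x + (x + x)*(x + 2))/(x + 4) = -4 + (x + (2*x)*(2 + x))/(4 + x) = -4 + (x + 2*x*(2 + x))/(4 + x))
a(-7)*(-1) + 37 = ((-16 - 7 + 2*(-7)²)/(4 - 7))*(-1) + 37 = ((-16 - 7 + 2*49)/(-3))*(-1) + 37 = -(-16 - 7 + 98)/3*(-1) + 37 = -⅓*75*(-1) + 37 = -25*(-1) + 37 = 25 + 37 = 62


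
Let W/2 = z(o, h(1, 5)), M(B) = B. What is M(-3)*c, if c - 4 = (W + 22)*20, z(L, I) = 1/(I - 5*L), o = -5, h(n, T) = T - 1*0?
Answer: -1336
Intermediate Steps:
h(n, T) = T (h(n, T) = T + 0 = T)
W = 1/15 (W = 2/(5 - 5*(-5)) = 2/(5 + 25) = 2/30 = 2*(1/30) = 1/15 ≈ 0.066667)
c = 1336/3 (c = 4 + (1/15 + 22)*20 = 4 + (331/15)*20 = 4 + 1324/3 = 1336/3 ≈ 445.33)
M(-3)*c = -3*1336/3 = -1336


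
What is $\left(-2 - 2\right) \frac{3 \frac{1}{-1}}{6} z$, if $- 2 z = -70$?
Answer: $70$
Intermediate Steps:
$z = 35$ ($z = \left(- \frac{1}{2}\right) \left(-70\right) = 35$)
$\left(-2 - 2\right) \frac{3 \frac{1}{-1}}{6} z = \left(-2 - 2\right) \frac{3 \frac{1}{-1}}{6} \cdot 35 = - 4 \cdot 3 \left(-1\right) \frac{1}{6} \cdot 35 = - 4 \left(\left(-3\right) \frac{1}{6}\right) 35 = \left(-4\right) \left(- \frac{1}{2}\right) 35 = 2 \cdot 35 = 70$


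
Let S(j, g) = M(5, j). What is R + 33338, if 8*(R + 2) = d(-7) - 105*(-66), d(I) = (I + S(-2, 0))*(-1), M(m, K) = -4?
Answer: 273629/8 ≈ 34204.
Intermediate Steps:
S(j, g) = -4
d(I) = 4 - I (d(I) = (I - 4)*(-1) = (-4 + I)*(-1) = 4 - I)
R = 6925/8 (R = -2 + ((4 - 1*(-7)) - 105*(-66))/8 = -2 + ((4 + 7) + 6930)/8 = -2 + (11 + 6930)/8 = -2 + (⅛)*6941 = -2 + 6941/8 = 6925/8 ≈ 865.63)
R + 33338 = 6925/8 + 33338 = 273629/8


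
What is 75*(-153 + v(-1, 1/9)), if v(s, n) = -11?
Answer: -12300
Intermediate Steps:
75*(-153 + v(-1, 1/9)) = 75*(-153 - 11) = 75*(-164) = -12300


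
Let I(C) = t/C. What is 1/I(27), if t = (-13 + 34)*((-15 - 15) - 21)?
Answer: -3/119 ≈ -0.025210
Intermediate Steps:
t = -1071 (t = 21*(-30 - 21) = 21*(-51) = -1071)
I(C) = -1071/C
1/I(27) = 1/(-1071/27) = 1/(-1071*1/27) = 1/(-119/3) = -3/119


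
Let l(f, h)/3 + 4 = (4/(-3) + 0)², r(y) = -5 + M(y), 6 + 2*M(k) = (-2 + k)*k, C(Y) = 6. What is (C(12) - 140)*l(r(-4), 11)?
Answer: 2680/3 ≈ 893.33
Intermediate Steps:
M(k) = -3 + k*(-2 + k)/2 (M(k) = -3 + ((-2 + k)*k)/2 = -3 + (k*(-2 + k))/2 = -3 + k*(-2 + k)/2)
r(y) = -8 + y²/2 - y (r(y) = -5 + (-3 + y²/2 - y) = -8 + y²/2 - y)
l(f, h) = -20/3 (l(f, h) = -12 + 3*(4/(-3) + 0)² = -12 + 3*(4*(-⅓) + 0)² = -12 + 3*(-4/3 + 0)² = -12 + 3*(-4/3)² = -12 + 3*(16/9) = -12 + 16/3 = -20/3)
(C(12) - 140)*l(r(-4), 11) = (6 - 140)*(-20/3) = -134*(-20/3) = 2680/3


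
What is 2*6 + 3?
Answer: 15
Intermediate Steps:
2*6 + 3 = 12 + 3 = 15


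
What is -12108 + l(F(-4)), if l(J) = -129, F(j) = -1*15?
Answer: -12237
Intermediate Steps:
F(j) = -15
-12108 + l(F(-4)) = -12108 - 129 = -12237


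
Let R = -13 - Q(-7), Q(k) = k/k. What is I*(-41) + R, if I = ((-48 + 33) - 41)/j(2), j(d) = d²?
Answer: 560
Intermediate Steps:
Q(k) = 1
R = -14 (R = -13 - 1*1 = -13 - 1 = -14)
I = -14 (I = ((-48 + 33) - 41)/(2²) = (-15 - 41)/4 = -56*¼ = -14)
I*(-41) + R = -14*(-41) - 14 = 574 - 14 = 560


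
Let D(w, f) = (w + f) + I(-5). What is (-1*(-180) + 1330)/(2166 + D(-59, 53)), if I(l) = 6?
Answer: 755/1083 ≈ 0.69714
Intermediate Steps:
D(w, f) = 6 + f + w (D(w, f) = (w + f) + 6 = (f + w) + 6 = 6 + f + w)
(-1*(-180) + 1330)/(2166 + D(-59, 53)) = (-1*(-180) + 1330)/(2166 + (6 + 53 - 59)) = (180 + 1330)/(2166 + 0) = 1510/2166 = 1510*(1/2166) = 755/1083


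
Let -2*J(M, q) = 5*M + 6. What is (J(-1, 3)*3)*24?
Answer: -36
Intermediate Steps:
J(M, q) = -3 - 5*M/2 (J(M, q) = -(5*M + 6)/2 = -(6 + 5*M)/2 = -3 - 5*M/2)
(J(-1, 3)*3)*24 = ((-3 - 5/2*(-1))*3)*24 = ((-3 + 5/2)*3)*24 = -½*3*24 = -3/2*24 = -36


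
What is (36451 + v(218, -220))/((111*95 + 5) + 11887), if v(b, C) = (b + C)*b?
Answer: 12005/7479 ≈ 1.6052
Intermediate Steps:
v(b, C) = b*(C + b) (v(b, C) = (C + b)*b = b*(C + b))
(36451 + v(218, -220))/((111*95 + 5) + 11887) = (36451 + 218*(-220 + 218))/((111*95 + 5) + 11887) = (36451 + 218*(-2))/((10545 + 5) + 11887) = (36451 - 436)/(10550 + 11887) = 36015/22437 = 36015*(1/22437) = 12005/7479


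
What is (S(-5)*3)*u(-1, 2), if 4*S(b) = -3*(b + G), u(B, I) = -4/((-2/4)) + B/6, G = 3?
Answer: 141/4 ≈ 35.250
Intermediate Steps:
u(B, I) = 8 + B/6 (u(B, I) = -4/((-2*¼)) + B*(⅙) = -4/(-½) + B/6 = -4*(-2) + B/6 = 8 + B/6)
S(b) = -9/4 - 3*b/4 (S(b) = (-3*(b + 3))/4 = (-3*(3 + b))/4 = (-9 - 3*b)/4 = -9/4 - 3*b/4)
(S(-5)*3)*u(-1, 2) = ((-9/4 - ¾*(-5))*3)*(8 + (⅙)*(-1)) = ((-9/4 + 15/4)*3)*(8 - ⅙) = ((3/2)*3)*(47/6) = (9/2)*(47/6) = 141/4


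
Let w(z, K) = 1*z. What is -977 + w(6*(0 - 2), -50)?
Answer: -989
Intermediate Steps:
w(z, K) = z
-977 + w(6*(0 - 2), -50) = -977 + 6*(0 - 2) = -977 + 6*(-2) = -977 - 12 = -989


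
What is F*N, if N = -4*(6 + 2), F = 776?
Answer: -24832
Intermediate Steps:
N = -32 (N = -4*8 = -32)
F*N = 776*(-32) = -24832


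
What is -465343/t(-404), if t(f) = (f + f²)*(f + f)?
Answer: 465343/131552096 ≈ 0.0035373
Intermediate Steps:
t(f) = 2*f*(f + f²) (t(f) = (f + f²)*(2*f) = 2*f*(f + f²))
-465343/t(-404) = -465343*1/(326432*(1 - 404)) = -465343/(2*163216*(-403)) = -465343/(-131552096) = -465343*(-1/131552096) = 465343/131552096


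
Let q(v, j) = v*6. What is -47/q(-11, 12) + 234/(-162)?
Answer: -145/198 ≈ -0.73232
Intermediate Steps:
q(v, j) = 6*v
-47/q(-11, 12) + 234/(-162) = -47/(6*(-11)) + 234/(-162) = -47/(-66) + 234*(-1/162) = -47*(-1/66) - 13/9 = 47/66 - 13/9 = -145/198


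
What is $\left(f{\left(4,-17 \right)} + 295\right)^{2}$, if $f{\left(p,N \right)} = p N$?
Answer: $51529$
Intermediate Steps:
$f{\left(p,N \right)} = N p$
$\left(f{\left(4,-17 \right)} + 295\right)^{2} = \left(\left(-17\right) 4 + 295\right)^{2} = \left(-68 + 295\right)^{2} = 227^{2} = 51529$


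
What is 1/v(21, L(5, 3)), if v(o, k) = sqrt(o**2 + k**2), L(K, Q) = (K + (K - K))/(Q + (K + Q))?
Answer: 11*sqrt(53386)/53386 ≈ 0.047608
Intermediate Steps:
L(K, Q) = K/(K + 2*Q) (L(K, Q) = (K + 0)/(K + 2*Q) = K/(K + 2*Q))
v(o, k) = sqrt(k**2 + o**2)
1/v(21, L(5, 3)) = 1/(sqrt((5/(5 + 2*3))**2 + 21**2)) = 1/(sqrt((5/(5 + 6))**2 + 441)) = 1/(sqrt((5/11)**2 + 441)) = 1/(sqrt(25/121 + 441)) = 1/(sqrt(53386/121)) = 1/(sqrt(53386)/11) = 11*sqrt(53386)/53386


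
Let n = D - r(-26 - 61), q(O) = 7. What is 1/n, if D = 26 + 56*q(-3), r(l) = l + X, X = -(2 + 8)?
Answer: 1/515 ≈ 0.0019417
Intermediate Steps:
X = -10 (X = -1*10 = -10)
r(l) = -10 + l (r(l) = l - 10 = -10 + l)
D = 418 (D = 26 + 56*7 = 26 + 392 = 418)
n = 515 (n = 418 - (-10 + (-26 - 61)) = 418 - (-10 - 87) = 418 - 1*(-97) = 418 + 97 = 515)
1/n = 1/515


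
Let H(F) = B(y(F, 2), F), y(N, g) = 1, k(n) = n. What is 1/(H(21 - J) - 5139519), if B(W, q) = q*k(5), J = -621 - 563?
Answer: -1/5133494 ≈ -1.9480e-7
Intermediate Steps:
J = -1184
B(W, q) = 5*q (B(W, q) = q*5 = 5*q)
H(F) = 5*F
1/(H(21 - J) - 5139519) = 1/(5*(21 - 1*(-1184)) - 5139519) = 1/(5*(21 + 1184) - 5139519) = 1/(5*1205 - 5139519) = 1/(6025 - 5139519) = 1/(-5133494) = -1/5133494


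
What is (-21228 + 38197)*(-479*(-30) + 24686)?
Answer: 662741264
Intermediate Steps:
(-21228 + 38197)*(-479*(-30) + 24686) = 16969*(14370 + 24686) = 16969*39056 = 662741264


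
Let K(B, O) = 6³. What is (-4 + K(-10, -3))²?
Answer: 44944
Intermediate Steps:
K(B, O) = 216
(-4 + K(-10, -3))² = (-4 + 216)² = 212² = 44944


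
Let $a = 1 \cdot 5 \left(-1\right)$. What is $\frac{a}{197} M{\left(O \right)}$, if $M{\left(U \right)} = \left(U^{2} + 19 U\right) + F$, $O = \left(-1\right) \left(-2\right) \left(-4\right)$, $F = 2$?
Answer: $\frac{430}{197} \approx 2.1827$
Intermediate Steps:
$O = -8$ ($O = 2 \left(-4\right) = -8$)
$a = -5$ ($a = 5 \left(-1\right) = -5$)
$M{\left(U \right)} = 2 + U^{2} + 19 U$ ($M{\left(U \right)} = \left(U^{2} + 19 U\right) + 2 = 2 + U^{2} + 19 U$)
$\frac{a}{197} M{\left(O \right)} = - \frac{5}{197} \left(2 + \left(-8\right)^{2} + 19 \left(-8\right)\right) = \left(-5\right) \frac{1}{197} \left(2 + 64 - 152\right) = \left(- \frac{5}{197}\right) \left(-86\right) = \frac{430}{197}$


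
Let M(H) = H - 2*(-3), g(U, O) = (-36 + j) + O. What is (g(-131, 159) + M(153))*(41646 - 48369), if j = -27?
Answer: -1714365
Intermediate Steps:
g(U, O) = -63 + O (g(U, O) = (-36 - 27) + O = -63 + O)
M(H) = 6 + H (M(H) = H + 6 = 6 + H)
(g(-131, 159) + M(153))*(41646 - 48369) = ((-63 + 159) + (6 + 153))*(41646 - 48369) = (96 + 159)*(-6723) = 255*(-6723) = -1714365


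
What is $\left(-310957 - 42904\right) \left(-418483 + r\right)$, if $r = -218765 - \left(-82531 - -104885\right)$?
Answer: $233407423322$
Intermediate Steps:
$r = -241119$ ($r = -218765 - \left(-82531 + 104885\right) = -218765 - 22354 = -241119$)
$\left(-310957 - 42904\right) \left(-418483 + r\right) = \left(-310957 - 42904\right) \left(-418483 - 241119\right) = \left(-353861\right) \left(-659602\right) = 233407423322$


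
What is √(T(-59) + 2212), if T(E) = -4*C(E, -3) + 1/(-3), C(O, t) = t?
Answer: √20013/3 ≈ 47.156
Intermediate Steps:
T(E) = 35/3 (T(E) = -4*(-3) + 1/(-3) = 12 - ⅓ = 35/3)
√(T(-59) + 2212) = √(35/3 + 2212) = √(6671/3) = √20013/3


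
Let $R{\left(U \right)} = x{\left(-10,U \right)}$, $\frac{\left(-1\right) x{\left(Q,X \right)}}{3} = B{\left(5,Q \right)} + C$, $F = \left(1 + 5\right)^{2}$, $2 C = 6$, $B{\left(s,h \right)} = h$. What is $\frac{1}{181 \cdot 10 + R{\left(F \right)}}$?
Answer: $\frac{1}{1831} \approx 0.00054615$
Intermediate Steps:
$C = 3$ ($C = \frac{1}{2} \cdot 6 = 3$)
$F = 36$ ($F = 6^{2} = 36$)
$x{\left(Q,X \right)} = -9 - 3 Q$ ($x{\left(Q,X \right)} = - 3 \left(Q + 3\right) = - 3 \left(3 + Q\right) = -9 - 3 Q$)
$R{\left(U \right)} = 21$ ($R{\left(U \right)} = -9 - -30 = -9 + 30 = 21$)
$\frac{1}{181 \cdot 10 + R{\left(F \right)}} = \frac{1}{181 \cdot 10 + 21} = \frac{1}{1810 + 21} = \frac{1}{1831}$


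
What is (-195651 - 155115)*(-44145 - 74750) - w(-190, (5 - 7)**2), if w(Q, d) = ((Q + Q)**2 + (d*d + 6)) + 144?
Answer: 41704179004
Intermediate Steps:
w(Q, d) = 150 + d**2 + 4*Q**2 (w(Q, d) = ((2*Q)**2 + (d**2 + 6)) + 144 = (4*Q**2 + (6 + d**2)) + 144 = (6 + d**2 + 4*Q**2) + 144 = 150 + d**2 + 4*Q**2)
(-195651 - 155115)*(-44145 - 74750) - w(-190, (5 - 7)**2) = (-195651 - 155115)*(-44145 - 74750) - (150 + ((5 - 7)**2)**2 + 4*(-190)**2) = -350766*(-118895) - (150 + ((-2)**2)**2 + 4*36100) = 41704323570 - (150 + 4**2 + 144400) = 41704323570 - (150 + 16 + 144400) = 41704323570 - 1*144566 = 41704323570 - 144566 = 41704179004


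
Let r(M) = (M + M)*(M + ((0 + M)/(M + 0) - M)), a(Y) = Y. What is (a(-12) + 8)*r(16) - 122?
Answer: -250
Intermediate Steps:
r(M) = 2*M (r(M) = (2*M)*(M + (M/M - M)) = (2*M)*(M + (1 - M)) = (2*M)*1 = 2*M)
(a(-12) + 8)*r(16) - 122 = (-12 + 8)*(2*16) - 122 = -4*32 - 122 = -128 - 122 = -250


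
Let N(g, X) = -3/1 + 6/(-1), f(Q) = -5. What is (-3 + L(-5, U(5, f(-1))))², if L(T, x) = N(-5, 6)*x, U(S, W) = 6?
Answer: 3249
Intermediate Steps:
N(g, X) = -9 (N(g, X) = -3/1 + 6*(-1) = -3/1 - 6 = -3*1 - 6 = -3 - 6 = -9)
L(T, x) = -9*x
(-3 + L(-5, U(5, f(-1))))² = (-3 - 9*6)² = (-3 - 54)² = (-57)² = 3249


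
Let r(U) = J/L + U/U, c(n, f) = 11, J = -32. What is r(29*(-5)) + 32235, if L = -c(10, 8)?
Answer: 354628/11 ≈ 32239.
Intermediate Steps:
L = -11 (L = -1*11 = -11)
r(U) = 43/11 (r(U) = -32/(-11) + U/U = -32*(-1/11) + 1 = 32/11 + 1 = 43/11)
r(29*(-5)) + 32235 = 43/11 + 32235 = 354628/11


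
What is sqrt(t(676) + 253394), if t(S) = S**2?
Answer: 9*sqrt(8770) ≈ 842.83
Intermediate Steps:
sqrt(t(676) + 253394) = sqrt(676**2 + 253394) = sqrt(456976 + 253394) = sqrt(710370) = 9*sqrt(8770)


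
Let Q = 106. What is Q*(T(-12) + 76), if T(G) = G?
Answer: 6784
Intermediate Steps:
Q*(T(-12) + 76) = 106*(-12 + 76) = 106*64 = 6784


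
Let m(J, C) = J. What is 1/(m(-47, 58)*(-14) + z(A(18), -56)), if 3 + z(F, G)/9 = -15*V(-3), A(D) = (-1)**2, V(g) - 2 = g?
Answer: 1/766 ≈ 0.0013055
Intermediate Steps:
V(g) = 2 + g
A(D) = 1
z(F, G) = 108 (z(F, G) = -27 + 9*(-15*(2 - 3)) = -27 + 9*(-15*(-1)) = -27 + 9*15 = -27 + 135 = 108)
1/(m(-47, 58)*(-14) + z(A(18), -56)) = 1/(-47*(-14) + 108) = 1/(658 + 108) = 1/766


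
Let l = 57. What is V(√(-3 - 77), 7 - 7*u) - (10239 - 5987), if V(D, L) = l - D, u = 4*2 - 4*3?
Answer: -4195 - 4*I*√5 ≈ -4195.0 - 8.9443*I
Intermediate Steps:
u = -4 (u = 8 - 12 = -4)
V(D, L) = 57 - D
V(√(-3 - 77), 7 - 7*u) - (10239 - 5987) = (57 - √(-3 - 77)) - (10239 - 5987) = (57 - √(-80)) - 1*4252 = (57 - 4*I*√5) - 4252 = -4195 - 4*I*√5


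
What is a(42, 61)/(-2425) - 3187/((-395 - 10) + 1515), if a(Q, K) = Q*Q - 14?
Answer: -386839/107670 ≈ -3.5928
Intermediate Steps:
a(Q, K) = -14 + Q² (a(Q, K) = Q² - 14 = -14 + Q²)
a(42, 61)/(-2425) - 3187/((-395 - 10) + 1515) = (-14 + 42²)/(-2425) - 3187/((-395 - 10) + 1515) = (-14 + 1764)*(-1/2425) - 3187/(-405 + 1515) = 1750*(-1/2425) - 3187/1110 = -70/97 - 3187*1/1110 = -70/97 - 3187/1110 = -386839/107670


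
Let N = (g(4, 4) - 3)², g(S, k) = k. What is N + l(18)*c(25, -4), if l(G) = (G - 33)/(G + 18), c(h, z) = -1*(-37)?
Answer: -173/12 ≈ -14.417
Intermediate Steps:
c(h, z) = 37
N = 1 (N = (4 - 3)² = 1² = 1)
l(G) = (-33 + G)/(18 + G)
N + l(18)*c(25, -4) = 1 + ((-33 + 18)/(18 + 18))*37 = 1 + (-15/36)*37 = 1 + ((1/36)*(-15))*37 = 1 - 5/12*37 = 1 - 185/12 = -173/12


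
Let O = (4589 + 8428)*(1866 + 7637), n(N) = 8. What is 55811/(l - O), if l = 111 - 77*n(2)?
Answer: -55811/123701056 ≈ -0.00045118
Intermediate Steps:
O = 123700551 (O = 13017*9503 = 123700551)
l = -505 (l = 111 - 77*8 = 111 - 616 = -505)
55811/(l - O) = 55811/(-505 - 1*123700551) = 55811/(-505 - 123700551) = 55811/(-123701056) = 55811*(-1/123701056) = -55811/123701056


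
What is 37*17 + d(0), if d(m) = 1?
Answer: 630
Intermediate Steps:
37*17 + d(0) = 37*17 + 1 = 629 + 1 = 630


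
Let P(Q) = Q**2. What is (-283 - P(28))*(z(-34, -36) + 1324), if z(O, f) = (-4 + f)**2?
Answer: -3119908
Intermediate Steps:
(-283 - P(28))*(z(-34, -36) + 1324) = (-283 - 1*28**2)*((-4 - 36)**2 + 1324) = (-283 - 1*784)*((-40)**2 + 1324) = (-283 - 784)*(1600 + 1324) = -1067*2924 = -3119908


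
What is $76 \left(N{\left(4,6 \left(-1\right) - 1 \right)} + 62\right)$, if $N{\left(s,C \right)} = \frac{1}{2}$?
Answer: $4750$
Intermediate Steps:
$N{\left(s,C \right)} = \frac{1}{2}$
$76 \left(N{\left(4,6 \left(-1\right) - 1 \right)} + 62\right) = 76 \left(\frac{1}{2} + 62\right) = 76 \cdot \frac{125}{2} = 4750$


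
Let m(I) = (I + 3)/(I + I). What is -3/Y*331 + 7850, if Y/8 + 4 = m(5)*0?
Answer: 252193/32 ≈ 7881.0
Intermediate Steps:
m(I) = (3 + I)/(2*I) (m(I) = (3 + I)/((2*I)) = (3 + I)*(1/(2*I)) = (3 + I)/(2*I))
Y = -32 (Y = -32 + 8*(((1/2)*(3 + 5)/5)*0) = -32 + 8*(((1/2)*(1/5)*8)*0) = -32 + 8*((4/5)*0) = -32 + 8*0 = -32 + 0 = -32)
-3/Y*331 + 7850 = -3/(-32)*331 + 7850 = -3*(-1/32)*331 + 7850 = (3/32)*331 + 7850 = 993/32 + 7850 = 252193/32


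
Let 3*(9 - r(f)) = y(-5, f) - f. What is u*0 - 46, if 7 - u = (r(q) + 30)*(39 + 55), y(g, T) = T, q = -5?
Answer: -46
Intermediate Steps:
r(f) = 9 (r(f) = 9 - (f - f)/3 = 9 - ⅓*0 = 9 + 0 = 9)
u = -3659 (u = 7 - (9 + 30)*(39 + 55) = 7 - 39*94 = 7 - 1*3666 = 7 - 3666 = -3659)
u*0 - 46 = -3659*0 - 46 = 0 - 46 = -46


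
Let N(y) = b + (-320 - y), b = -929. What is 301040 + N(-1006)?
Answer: 300797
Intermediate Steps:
N(y) = -1249 - y (N(y) = -929 + (-320 - y) = -1249 - y)
301040 + N(-1006) = 301040 + (-1249 - 1*(-1006)) = 301040 + (-1249 + 1006) = 301040 - 243 = 300797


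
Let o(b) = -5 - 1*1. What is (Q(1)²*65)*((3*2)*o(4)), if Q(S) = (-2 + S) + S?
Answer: 0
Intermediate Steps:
o(b) = -6 (o(b) = -5 - 1 = -6)
Q(S) = -2 + 2*S
(Q(1)²*65)*((3*2)*o(4)) = ((-2 + 2*1)²*65)*((3*2)*(-6)) = ((-2 + 2)²*65)*(6*(-6)) = (0²*65)*(-36) = (0*65)*(-36) = 0*(-36) = 0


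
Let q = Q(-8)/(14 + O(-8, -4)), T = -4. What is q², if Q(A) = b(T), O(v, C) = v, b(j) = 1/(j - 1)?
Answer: 1/900 ≈ 0.0011111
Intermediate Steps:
b(j) = 1/(-1 + j)
Q(A) = -⅕ (Q(A) = 1/(-1 - 4) = 1/(-5) = -⅕)
q = -1/30 (q = -1/(5*(14 - 8)) = -⅕/6 = -⅕*⅙ = -1/30 ≈ -0.033333)
q² = (-1/30)² = 1/900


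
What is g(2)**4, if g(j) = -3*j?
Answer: 1296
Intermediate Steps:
g(2)**4 = (-3*2)**4 = (-6)**4 = 1296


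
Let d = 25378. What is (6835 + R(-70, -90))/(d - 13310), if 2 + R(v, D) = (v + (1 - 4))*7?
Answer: 3161/6034 ≈ 0.52386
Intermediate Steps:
R(v, D) = -23 + 7*v (R(v, D) = -2 + (v + (1 - 4))*7 = -2 + (v - 3)*7 = -2 + (-3 + v)*7 = -2 + (-21 + 7*v) = -23 + 7*v)
(6835 + R(-70, -90))/(d - 13310) = (6835 + (-23 + 7*(-70)))/(25378 - 13310) = (6835 + (-23 - 490))/12068 = (6835 - 513)*(1/12068) = 6322*(1/12068) = 3161/6034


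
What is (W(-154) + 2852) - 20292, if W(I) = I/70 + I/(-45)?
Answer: -156949/9 ≈ -17439.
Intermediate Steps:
W(I) = -I/126 (W(I) = I*(1/70) + I*(-1/45) = I/70 - I/45 = -I/126)
(W(-154) + 2852) - 20292 = (-1/126*(-154) + 2852) - 20292 = (11/9 + 2852) - 20292 = 25679/9 - 20292 = -156949/9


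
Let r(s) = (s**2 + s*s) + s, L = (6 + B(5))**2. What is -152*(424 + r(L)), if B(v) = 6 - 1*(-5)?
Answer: -25498760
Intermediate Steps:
B(v) = 11 (B(v) = 6 + 5 = 11)
L = 289 (L = (6 + 11)**2 = 17**2 = 289)
r(s) = s + 2*s**2 (r(s) = (s**2 + s**2) + s = 2*s**2 + s = s + 2*s**2)
-152*(424 + r(L)) = -152*(424 + 289*(1 + 2*289)) = -152*(424 + 289*(1 + 578)) = -152*(424 + 289*579) = -152*(424 + 167331) = -152*167755 = -25498760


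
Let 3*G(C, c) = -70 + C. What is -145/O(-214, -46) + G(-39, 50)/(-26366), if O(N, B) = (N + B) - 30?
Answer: 19829/39549 ≈ 0.50138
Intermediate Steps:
O(N, B) = -30 + B + N (O(N, B) = (B + N) - 30 = -30 + B + N)
G(C, c) = -70/3 + C/3 (G(C, c) = (-70 + C)/3 = -70/3 + C/3)
-145/O(-214, -46) + G(-39, 50)/(-26366) = -145/(-30 - 46 - 214) + (-70/3 + (⅓)*(-39))/(-26366) = -145/(-290) + (-70/3 - 13)*(-1/26366) = -145*(-1/290) - 109/3*(-1/26366) = ½ + 109/79098 = 19829/39549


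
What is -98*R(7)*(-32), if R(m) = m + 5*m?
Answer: 131712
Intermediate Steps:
R(m) = 6*m
-98*R(7)*(-32) = -588*7*(-32) = -98*42*(-32) = -4116*(-32) = 131712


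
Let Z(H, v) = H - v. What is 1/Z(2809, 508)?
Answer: 1/2301 ≈ 0.00043459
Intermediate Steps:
1/Z(2809, 508) = 1/(2809 - 1*508) = 1/(2809 - 508) = 1/2301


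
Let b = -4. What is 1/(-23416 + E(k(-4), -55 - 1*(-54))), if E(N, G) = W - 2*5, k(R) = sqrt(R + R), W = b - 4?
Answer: -1/23434 ≈ -4.2673e-5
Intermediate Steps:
W = -8 (W = -4 - 4 = -8)
k(R) = sqrt(2)*sqrt(R) (k(R) = sqrt(2*R) = sqrt(2)*sqrt(R))
E(N, G) = -18 (E(N, G) = -8 - 2*5 = -8 - 10 = -18)
1/(-23416 + E(k(-4), -55 - 1*(-54))) = 1/(-23416 - 18) = 1/(-23434) = -1/23434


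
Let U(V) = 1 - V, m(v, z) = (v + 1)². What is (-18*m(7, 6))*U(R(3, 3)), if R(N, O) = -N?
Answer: -4608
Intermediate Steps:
m(v, z) = (1 + v)²
(-18*m(7, 6))*U(R(3, 3)) = (-18*(1 + 7)²)*(1 - (-1)*3) = (-18*8²)*(1 - 1*(-3)) = (-18*64)*(1 + 3) = -1152*4 = -4608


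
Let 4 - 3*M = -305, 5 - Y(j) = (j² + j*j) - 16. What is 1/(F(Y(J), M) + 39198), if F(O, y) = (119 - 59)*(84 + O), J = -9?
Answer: 1/35778 ≈ 2.7950e-5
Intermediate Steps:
Y(j) = 21 - 2*j² (Y(j) = 5 - ((j² + j*j) - 16) = 5 - ((j² + j²) - 16) = 5 - (2*j² - 16) = 5 - (-16 + 2*j²) = 5 + (16 - 2*j²) = 21 - 2*j²)
M = 103 (M = 4/3 - ⅓*(-305) = 4/3 + 305/3 = 103)
F(O, y) = 5040 + 60*O (F(O, y) = 60*(84 + O) = 5040 + 60*O)
1/(F(Y(J), M) + 39198) = 1/((5040 + 60*(21 - 2*(-9)²)) + 39198) = 1/((5040 + 60*(21 - 2*81)) + 39198) = 1/((5040 + 60*(21 - 162)) + 39198) = 1/((5040 + 60*(-141)) + 39198) = 1/((5040 - 8460) + 39198) = 1/(-3420 + 39198) = 1/35778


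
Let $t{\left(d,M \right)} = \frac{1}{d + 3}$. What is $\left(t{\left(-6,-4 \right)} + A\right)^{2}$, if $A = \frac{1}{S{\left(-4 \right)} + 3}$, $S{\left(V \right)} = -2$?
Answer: $\frac{4}{9} \approx 0.44444$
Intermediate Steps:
$t{\left(d,M \right)} = \frac{1}{3 + d}$
$A = 1$ ($A = \frac{1}{-2 + 3} = 1^{-1} = 1$)
$\left(t{\left(-6,-4 \right)} + A\right)^{2} = \left(\frac{1}{3 - 6} + 1\right)^{2} = \left(\frac{1}{-3} + 1\right)^{2} = \left(- \frac{1}{3} + 1\right)^{2} = \left(\frac{2}{3}\right)^{2} = \frac{4}{9}$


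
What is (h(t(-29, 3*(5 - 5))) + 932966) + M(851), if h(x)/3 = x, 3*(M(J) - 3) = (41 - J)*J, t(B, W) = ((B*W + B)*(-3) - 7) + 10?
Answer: 703469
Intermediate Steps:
t(B, W) = 3 - 3*B - 3*B*W (t(B, W) = ((B + B*W)*(-3) - 7) + 10 = ((-3*B - 3*B*W) - 7) + 10 = (-7 - 3*B - 3*B*W) + 10 = 3 - 3*B - 3*B*W)
M(J) = 3 + J*(41 - J)/3 (M(J) = 3 + ((41 - J)*J)/3 = 3 + (J*(41 - J))/3 = 3 + J*(41 - J)/3)
h(x) = 3*x
(h(t(-29, 3*(5 - 5))) + 932966) + M(851) = (3*(3 - 3*(-29) - 3*(-29)*3*(5 - 5)) + 932966) + (3 - ⅓*851² + (41/3)*851) = (3*(3 + 87 - 3*(-29)*3*0) + 932966) + (3 - ⅓*724201 + 34891/3) = (3*(3 + 87 - 3*(-29)*0) + 932966) + (3 - 724201/3 + 34891/3) = (3*(3 + 87 + 0) + 932966) - 229767 = (3*90 + 932966) - 229767 = (270 + 932966) - 229767 = 933236 - 229767 = 703469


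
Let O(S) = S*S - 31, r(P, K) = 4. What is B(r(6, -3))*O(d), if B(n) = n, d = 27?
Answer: 2792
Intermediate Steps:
O(S) = -31 + S² (O(S) = S² - 31 = -31 + S²)
B(r(6, -3))*O(d) = 4*(-31 + 27²) = 4*(-31 + 729) = 4*698 = 2792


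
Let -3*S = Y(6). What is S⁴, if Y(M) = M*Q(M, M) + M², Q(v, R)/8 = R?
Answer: 136048896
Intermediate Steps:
Q(v, R) = 8*R
Y(M) = 9*M² (Y(M) = M*(8*M) + M² = 8*M² + M² = 9*M²)
S = -108 (S = -3*6² = -3*36 = -⅓*324 = -108)
S⁴ = (-108)⁴ = 136048896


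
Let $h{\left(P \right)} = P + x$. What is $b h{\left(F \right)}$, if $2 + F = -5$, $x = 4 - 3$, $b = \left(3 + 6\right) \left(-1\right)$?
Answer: $54$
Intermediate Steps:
$b = -9$ ($b = 9 \left(-1\right) = -9$)
$x = 1$ ($x = 4 - 3 = 1$)
$F = -7$ ($F = -2 - 5 = -7$)
$h{\left(P \right)} = 1 + P$ ($h{\left(P \right)} = P + 1 = 1 + P$)
$b h{\left(F \right)} = - 9 \left(1 - 7\right) = \left(-9\right) \left(-6\right) = 54$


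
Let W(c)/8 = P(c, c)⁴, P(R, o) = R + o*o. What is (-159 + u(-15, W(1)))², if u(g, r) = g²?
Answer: 4356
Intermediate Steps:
P(R, o) = R + o²
W(c) = 8*(c + c²)⁴
(-159 + u(-15, W(1)))² = (-159 + (-15)²)² = (-159 + 225)² = 66² = 4356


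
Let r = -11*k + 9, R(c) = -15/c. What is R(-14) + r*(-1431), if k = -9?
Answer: -2163657/14 ≈ -1.5455e+5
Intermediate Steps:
r = 108 (r = -11*(-9) + 9 = 99 + 9 = 108)
R(-14) + r*(-1431) = -15/(-14) + 108*(-1431) = -15*(-1/14) - 154548 = 15/14 - 154548 = -2163657/14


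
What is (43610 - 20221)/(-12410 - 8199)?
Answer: -23389/20609 ≈ -1.1349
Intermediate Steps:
(43610 - 20221)/(-12410 - 8199) = 23389/(-20609) = 23389*(-1/20609) = -23389/20609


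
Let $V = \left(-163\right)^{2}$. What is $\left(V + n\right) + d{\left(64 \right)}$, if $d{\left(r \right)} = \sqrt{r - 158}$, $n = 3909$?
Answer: $30478 + i \sqrt{94} \approx 30478.0 + 9.6954 i$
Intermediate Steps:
$V = 26569$
$d{\left(r \right)} = \sqrt{-158 + r}$
$\left(V + n\right) + d{\left(64 \right)} = \left(26569 + 3909\right) + \sqrt{-158 + 64} = 30478 + \sqrt{-94} = 30478 + i \sqrt{94}$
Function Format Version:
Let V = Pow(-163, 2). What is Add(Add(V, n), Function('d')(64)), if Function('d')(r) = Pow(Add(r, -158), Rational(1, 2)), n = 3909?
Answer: Add(30478, Mul(I, Pow(94, Rational(1, 2)))) ≈ Add(30478., Mul(9.6954, I))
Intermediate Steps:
V = 26569
Function('d')(r) = Pow(Add(-158, r), Rational(1, 2))
Add(Add(V, n), Function('d')(64)) = Add(Add(26569, 3909), Pow(Add(-158, 64), Rational(1, 2))) = Add(30478, Pow(-94, Rational(1, 2))) = Add(30478, Mul(I, Pow(94, Rational(1, 2))))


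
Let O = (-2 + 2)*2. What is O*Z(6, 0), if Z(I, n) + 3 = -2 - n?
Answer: 0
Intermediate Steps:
Z(I, n) = -5 - n (Z(I, n) = -3 + (-2 - n) = -5 - n)
O = 0 (O = 0*2 = 0)
O*Z(6, 0) = 0*(-5 - 1*0) = 0*(-5 + 0) = 0*(-5) = 0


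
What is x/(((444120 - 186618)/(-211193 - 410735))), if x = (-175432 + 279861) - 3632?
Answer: -10448079436/42917 ≈ -2.4345e+5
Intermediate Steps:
x = 100797 (x = 104429 - 3632 = 100797)
x/(((444120 - 186618)/(-211193 - 410735))) = 100797/(((444120 - 186618)/(-211193 - 410735))) = 100797/((257502/(-621928))) = 100797/((257502*(-1/621928))) = 100797/(-128751/310964) = 100797*(-310964/128751) = -10448079436/42917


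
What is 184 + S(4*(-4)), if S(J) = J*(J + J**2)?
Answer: -3656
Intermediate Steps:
184 + S(4*(-4)) = 184 + (4*(-4))**2*(1 + 4*(-4)) = 184 + (-16)**2*(1 - 16) = 184 + 256*(-15) = 184 - 3840 = -3656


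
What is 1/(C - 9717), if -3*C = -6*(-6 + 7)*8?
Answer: -1/9701 ≈ -0.00010308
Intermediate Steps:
C = 16 (C = -(-2)*(-6 + 7)*8 = -(-2)*1*8 = -(-2)*8 = -⅓*(-48) = 16)
1/(C - 9717) = 1/(16 - 9717) = 1/(-9701) = -1/9701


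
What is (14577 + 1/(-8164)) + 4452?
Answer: 155352755/8164 ≈ 19029.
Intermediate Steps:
(14577 + 1/(-8164)) + 4452 = (14577 - 1/8164) + 4452 = 119006627/8164 + 4452 = 155352755/8164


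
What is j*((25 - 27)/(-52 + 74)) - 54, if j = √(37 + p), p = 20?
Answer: -54 - √57/11 ≈ -54.686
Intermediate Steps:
j = √57 (j = √(37 + 20) = √57 ≈ 7.5498)
j*((25 - 27)/(-52 + 74)) - 54 = √57*((25 - 27)/(-52 + 74)) - 54 = √57*(-2/22) - 54 = √57*(-2*1/22) - 54 = √57*(-1/11) - 54 = -√57/11 - 54 = -54 - √57/11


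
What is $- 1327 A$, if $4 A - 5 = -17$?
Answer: $3981$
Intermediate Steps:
$A = -3$ ($A = \frac{5}{4} + \frac{1}{4} \left(-17\right) = \frac{5}{4} - \frac{17}{4} = -3$)
$- 1327 A = \left(-1327\right) \left(-3\right) = 3981$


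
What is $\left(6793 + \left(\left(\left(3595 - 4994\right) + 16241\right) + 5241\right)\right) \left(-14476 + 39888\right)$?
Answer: $682972912$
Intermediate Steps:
$\left(6793 + \left(\left(\left(3595 - 4994\right) + 16241\right) + 5241\right)\right) \left(-14476 + 39888\right) = \left(6793 + \left(\left(-1399 + 16241\right) + 5241\right)\right) 25412 = \left(6793 + \left(14842 + 5241\right)\right) 25412 = \left(6793 + 20083\right) 25412 = 26876 \cdot 25412 = 682972912$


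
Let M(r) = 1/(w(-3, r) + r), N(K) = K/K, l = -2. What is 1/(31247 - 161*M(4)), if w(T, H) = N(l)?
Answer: 5/156074 ≈ 3.2036e-5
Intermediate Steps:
N(K) = 1
w(T, H) = 1
M(r) = 1/(1 + r)
1/(31247 - 161*M(4)) = 1/(31247 - 161/(1 + 4)) = 1/(31247 - 161/5) = 1/(156074/5) = 5/156074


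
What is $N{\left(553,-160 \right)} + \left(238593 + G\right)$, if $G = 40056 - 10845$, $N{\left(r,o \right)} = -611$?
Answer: $267193$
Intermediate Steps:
$G = 29211$
$N{\left(553,-160 \right)} + \left(238593 + G\right) = -611 + \left(238593 + 29211\right) = -611 + 267804 = 267193$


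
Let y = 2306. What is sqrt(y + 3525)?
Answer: 7*sqrt(119) ≈ 76.361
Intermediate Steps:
sqrt(y + 3525) = sqrt(2306 + 3525) = sqrt(5831) = 7*sqrt(119)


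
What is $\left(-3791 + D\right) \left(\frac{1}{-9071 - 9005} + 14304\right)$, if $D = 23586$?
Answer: $\frac{5118177443885}{18076} \approx 2.8315 \cdot 10^{8}$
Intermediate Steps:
$\left(-3791 + D\right) \left(\frac{1}{-9071 - 9005} + 14304\right) = \left(-3791 + 23586\right) \left(\frac{1}{-9071 - 9005} + 14304\right) = 19795 \left(\frac{1}{-18076} + 14304\right) = 19795 \left(- \frac{1}{18076} + 14304\right) = 19795 \cdot \frac{258559103}{18076} = \frac{5118177443885}{18076}$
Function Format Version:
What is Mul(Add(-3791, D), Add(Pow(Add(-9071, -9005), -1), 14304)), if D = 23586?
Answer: Rational(5118177443885, 18076) ≈ 2.8315e+8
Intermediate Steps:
Mul(Add(-3791, D), Add(Pow(Add(-9071, -9005), -1), 14304)) = Mul(Add(-3791, 23586), Add(Pow(Add(-9071, -9005), -1), 14304)) = Mul(19795, Add(Pow(-18076, -1), 14304)) = Mul(19795, Add(Rational(-1, 18076), 14304)) = Mul(19795, Rational(258559103, 18076)) = Rational(5118177443885, 18076)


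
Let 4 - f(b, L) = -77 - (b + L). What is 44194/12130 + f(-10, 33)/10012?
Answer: 55466481/15180695 ≈ 3.6538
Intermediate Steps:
f(b, L) = 81 + L + b (f(b, L) = 4 - (-77 - (b + L)) = 4 - (-77 - (L + b)) = 4 - (-77 + (-L - b)) = 4 - (-77 - L - b) = 4 + (77 + L + b) = 81 + L + b)
44194/12130 + f(-10, 33)/10012 = 44194/12130 + (81 + 33 - 10)/10012 = 44194*(1/12130) + 104*(1/10012) = 22097/6065 + 26/2503 = 55466481/15180695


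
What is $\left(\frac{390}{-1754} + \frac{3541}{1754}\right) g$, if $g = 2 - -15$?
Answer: $\frac{53567}{1754} \approx 30.54$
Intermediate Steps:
$g = 17$ ($g = 2 + 15 = 17$)
$\left(\frac{390}{-1754} + \frac{3541}{1754}\right) g = \left(\frac{390}{-1754} + \frac{3541}{1754}\right) 17 = \left(390 \left(- \frac{1}{1754}\right) + 3541 \cdot \frac{1}{1754}\right) 17 = \left(- \frac{195}{877} + \frac{3541}{1754}\right) 17 = \frac{3151}{1754} \cdot 17 = \frac{53567}{1754}$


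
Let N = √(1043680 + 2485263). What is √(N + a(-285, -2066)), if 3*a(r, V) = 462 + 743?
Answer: √(3615 + 9*√3528943)/3 ≈ 47.752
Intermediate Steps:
a(r, V) = 1205/3 (a(r, V) = (462 + 743)/3 = (⅓)*1205 = 1205/3)
N = √3528943 ≈ 1878.5
√(N + a(-285, -2066)) = √(√3528943 + 1205/3) = √(1205/3 + √3528943)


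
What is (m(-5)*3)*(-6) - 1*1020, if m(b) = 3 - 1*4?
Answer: -1002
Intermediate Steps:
m(b) = -1 (m(b) = 3 - 4 = -1)
(m(-5)*3)*(-6) - 1*1020 = -1*3*(-6) - 1*1020 = -3*(-6) - 1020 = 18 - 1020 = -1002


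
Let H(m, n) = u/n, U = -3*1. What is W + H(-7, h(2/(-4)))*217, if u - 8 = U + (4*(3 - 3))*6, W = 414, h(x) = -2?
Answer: -257/2 ≈ -128.50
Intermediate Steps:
U = -3
u = 5 (u = 8 + (-3 + (4*(3 - 3))*6) = 8 + (-3 + (4*0)*6) = 8 + (-3 + 0*6) = 8 + (-3 + 0) = 8 - 3 = 5)
H(m, n) = 5/n
W + H(-7, h(2/(-4)))*217 = 414 + (5/(-2))*217 = 414 + (5*(-½))*217 = 414 - 5/2*217 = 414 - 1085/2 = -257/2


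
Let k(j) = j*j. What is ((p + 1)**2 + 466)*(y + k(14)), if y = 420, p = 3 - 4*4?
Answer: 375760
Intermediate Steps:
p = -13 (p = 3 - 16 = -13)
k(j) = j**2
((p + 1)**2 + 466)*(y + k(14)) = ((-13 + 1)**2 + 466)*(420 + 14**2) = ((-12)**2 + 466)*(420 + 196) = (144 + 466)*616 = 610*616 = 375760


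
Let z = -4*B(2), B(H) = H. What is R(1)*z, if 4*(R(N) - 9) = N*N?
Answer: -74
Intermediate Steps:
R(N) = 9 + N²/4 (R(N) = 9 + (N*N)/4 = 9 + N²/4)
z = -8 (z = -4*2 = -8)
R(1)*z = (9 + (¼)*1²)*(-8) = (9 + (¼)*1)*(-8) = (9 + ¼)*(-8) = (37/4)*(-8) = -74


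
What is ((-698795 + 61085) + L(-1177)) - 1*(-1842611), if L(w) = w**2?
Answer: 2590230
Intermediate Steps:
((-698795 + 61085) + L(-1177)) - 1*(-1842611) = ((-698795 + 61085) + (-1177)**2) - 1*(-1842611) = (-637710 + 1385329) + 1842611 = 747619 + 1842611 = 2590230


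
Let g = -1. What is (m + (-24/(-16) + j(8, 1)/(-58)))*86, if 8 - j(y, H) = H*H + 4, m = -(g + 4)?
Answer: -3870/29 ≈ -133.45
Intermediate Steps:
m = -3 (m = -(-1 + 4) = -1*3 = -3)
j(y, H) = 4 - H² (j(y, H) = 8 - (H*H + 4) = 8 - (H² + 4) = 8 - (4 + H²) = 8 + (-4 - H²) = 4 - H²)
(m + (-24/(-16) + j(8, 1)/(-58)))*86 = (-3 + (-24/(-16) + (4 - 1*1²)/(-58)))*86 = (-3 + (-24*(-1/16) + (4 - 1*1)*(-1/58)))*86 = (-3 + (3/2 + (4 - 1)*(-1/58)))*86 = (-3 + (3/2 + 3*(-1/58)))*86 = (-3 + (3/2 - 3/58))*86 = (-3 + 42/29)*86 = -45/29*86 = -3870/29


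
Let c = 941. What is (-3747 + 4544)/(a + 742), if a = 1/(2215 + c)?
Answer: 2515332/2341753 ≈ 1.0741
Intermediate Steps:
a = 1/3156 (a = 1/(2215 + 941) = 1/3156 ≈ 0.00031686)
(-3747 + 4544)/(a + 742) = (-3747 + 4544)/(1/3156 + 742) = 797/(2341753/3156) = 797*(3156/2341753) = 2515332/2341753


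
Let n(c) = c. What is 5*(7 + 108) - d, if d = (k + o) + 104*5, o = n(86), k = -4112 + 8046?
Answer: -3965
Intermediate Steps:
k = 3934
o = 86
d = 4540 (d = (3934 + 86) + 104*5 = 4020 + 520 = 4540)
5*(7 + 108) - d = 5*(7 + 108) - 1*4540 = 5*115 - 4540 = 575 - 4540 = -3965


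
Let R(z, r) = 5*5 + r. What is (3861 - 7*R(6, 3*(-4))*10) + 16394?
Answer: 19345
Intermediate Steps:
R(z, r) = 25 + r
(3861 - 7*R(6, 3*(-4))*10) + 16394 = (3861 - 7*(25 + 3*(-4))*10) + 16394 = (3861 - 7*(25 - 12)*10) + 16394 = (3861 - 7*13*10) + 16394 = (3861 - 91*10) + 16394 = (3861 - 910) + 16394 = 2951 + 16394 = 19345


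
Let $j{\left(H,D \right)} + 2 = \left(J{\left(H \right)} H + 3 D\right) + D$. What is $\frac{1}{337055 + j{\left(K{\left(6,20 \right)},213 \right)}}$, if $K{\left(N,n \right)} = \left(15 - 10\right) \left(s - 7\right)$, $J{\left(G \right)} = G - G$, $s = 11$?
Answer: $\frac{1}{337905} \approx 2.9594 \cdot 10^{-6}$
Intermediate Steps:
$J{\left(G \right)} = 0$
$K{\left(N,n \right)} = 20$ ($K{\left(N,n \right)} = \left(15 - 10\right) \left(11 - 7\right) = 5 \cdot 4 = 20$)
$j{\left(H,D \right)} = -2 + 4 D$ ($j{\left(H,D \right)} = -2 + \left(\left(0 H + 3 D\right) + D\right) = -2 + \left(\left(0 + 3 D\right) + D\right) = -2 + \left(3 D + D\right) = -2 + 4 D$)
$\frac{1}{337055 + j{\left(K{\left(6,20 \right)},213 \right)}} = \frac{1}{337055 + \left(-2 + 4 \cdot 213\right)} = \frac{1}{337055 + \left(-2 + 852\right)} = \frac{1}{337055 + 850} = \frac{1}{337905}$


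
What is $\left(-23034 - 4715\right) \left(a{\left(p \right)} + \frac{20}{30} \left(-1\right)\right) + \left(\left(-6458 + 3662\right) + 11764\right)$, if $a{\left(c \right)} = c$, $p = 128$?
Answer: $- \frac{10573214}{3} \approx -3.5244 \cdot 10^{6}$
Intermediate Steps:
$\left(-23034 - 4715\right) \left(a{\left(p \right)} + \frac{20}{30} \left(-1\right)\right) + \left(\left(-6458 + 3662\right) + 11764\right) = \left(-23034 - 4715\right) \left(128 + \frac{20}{30} \left(-1\right)\right) + \left(\left(-6458 + 3662\right) + 11764\right) = - 27749 \left(128 + 20 \cdot \frac{1}{30} \left(-1\right)\right) + \left(-2796 + 11764\right) = - 27749 \left(128 + \frac{2}{3} \left(-1\right)\right) + 8968 = - 27749 \left(128 - \frac{2}{3}\right) + 8968 = \left(-27749\right) \frac{382}{3} + 8968 = - \frac{10600118}{3} + 8968 = - \frac{10573214}{3}$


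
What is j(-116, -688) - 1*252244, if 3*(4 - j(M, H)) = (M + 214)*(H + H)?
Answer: -621872/3 ≈ -2.0729e+5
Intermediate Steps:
j(M, H) = 4 - 2*H*(214 + M)/3 (j(M, H) = 4 - (M + 214)*(H + H)/3 = 4 - (214 + M)*2*H/3 = 4 - 2*H*(214 + M)/3)
j(-116, -688) - 1*252244 = (4 - 428/3*(-688) - 2/3*(-688)*(-116)) - 1*252244 = (4 + 294464/3 - 159616/3) - 252244 = 134860/3 - 252244 = -621872/3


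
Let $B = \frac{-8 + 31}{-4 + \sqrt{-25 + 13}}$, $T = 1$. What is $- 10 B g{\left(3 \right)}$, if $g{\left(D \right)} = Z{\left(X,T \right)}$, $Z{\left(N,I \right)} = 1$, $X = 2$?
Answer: $\frac{230}{7} + \frac{115 i \sqrt{3}}{7} \approx 32.857 + 28.455 i$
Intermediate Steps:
$g{\left(D \right)} = 1$
$B = \frac{23}{-4 + 2 i \sqrt{3}}$ ($B = \frac{23}{-4 + \sqrt{-12}} = \frac{23}{-4 + 2 i \sqrt{3}} \approx -3.2857 - 2.8455 i$)
$- 10 B g{\left(3 \right)} = - 10 \left(- \frac{23}{7} - \frac{23 i \sqrt{3}}{14}\right) 1 = \left(\frac{230}{7} + \frac{115 i \sqrt{3}}{7}\right) 1 = \frac{230}{7} + \frac{115 i \sqrt{3}}{7}$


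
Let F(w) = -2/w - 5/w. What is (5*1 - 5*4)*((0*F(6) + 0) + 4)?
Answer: -60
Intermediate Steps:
F(w) = -7/w
(5*1 - 5*4)*((0*F(6) + 0) + 4) = (5*1 - 5*4)*((0*(-7/6) + 0) + 4) = (5 - 20)*((0*(-7*⅙) + 0) + 4) = -15*((0*(-7/6) + 0) + 4) = -15*((0 + 0) + 4) = -15*(0 + 4) = -15*4 = -60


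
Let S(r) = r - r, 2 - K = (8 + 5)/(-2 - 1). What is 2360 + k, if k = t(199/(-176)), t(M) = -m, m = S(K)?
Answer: 2360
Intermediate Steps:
K = 19/3 (K = 2 - (8 + 5)/(-2 - 1) = 2 - 13/(-3) = 2 - 13*(-1)/3 = 2 - 1*(-13/3) = 2 + 13/3 = 19/3 ≈ 6.3333)
S(r) = 0
m = 0
t(M) = 0 (t(M) = -1*0 = 0)
k = 0
2360 + k = 2360 + 0 = 2360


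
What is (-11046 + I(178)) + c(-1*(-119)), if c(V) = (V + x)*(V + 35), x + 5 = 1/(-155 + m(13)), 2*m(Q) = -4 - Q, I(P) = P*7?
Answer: 2535904/327 ≈ 7755.1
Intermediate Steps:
I(P) = 7*P
m(Q) = -2 - Q/2 (m(Q) = (-4 - Q)/2 = -2 - Q/2)
x = -1637/327 (x = -5 + 1/(-155 + (-2 - ½*13)) = -5 + 1/(-155 + (-2 - 13/2)) = -5 + 1/(-155 - 17/2) = -5 + 1/(-327/2) = -5 - 2/327 = -1637/327 ≈ -5.0061)
c(V) = (35 + V)*(-1637/327 + V) (c(V) = (V - 1637/327)*(V + 35) = (-1637/327 + V)*(35 + V) = (35 + V)*(-1637/327 + V))
(-11046 + I(178)) + c(-1*(-119)) = (-11046 + 7*178) + (-57295/327 + (-1*(-119))² + 9808*(-1*(-119))/327) = (-11046 + 1246) + (-57295/327 + 119² + (9808/327)*119) = -9800 + (-57295/327 + 14161 + 1167152/327) = -9800 + 5740504/327 = 2535904/327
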